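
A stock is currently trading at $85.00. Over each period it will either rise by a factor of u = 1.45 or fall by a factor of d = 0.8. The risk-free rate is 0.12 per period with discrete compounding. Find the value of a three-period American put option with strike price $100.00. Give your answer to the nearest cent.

Risk-neutral probability p = (1 + 0.12 − 0.8)/(1.45 − 0.8) = 0.3200/0.6500 = 0.4923
Terminal stock prices: S_uuu = 259.1, S_uud = 143, S_udd = 78.88, S_ddd = 43.52
Terminal payoffs (K − S): max(-159.1, 0) = 0, max(-42.97, 0) = 0, max(21.12, 0) = 21.12, max(56.48, 0) = 56.48
Node uu (S = 178.7): continuation = 1/1.12·[0.4923·0.0000 + 0.5077·0.0000] = 0.0000; exercise value = 0.0000 ≤ continuation, so V_uu = 0.0000
Node ud (S = 98.6): continuation = 1/1.12·[0.4923·0.0000 + 0.5077·21.1200] = 9.5736; exercise value = 1.4000 ≤ continuation, so V_ud = 9.5736
Node dd (S = 54.4): continuation = 1/1.12·[0.4923·21.1200 + 0.5077·56.4800] = 34.8857; exercise value = 45.6000 > continuation, so V_dd = 45.6000 (exercise)
Node u (S = 123.2): continuation = 1/1.12·[0.4923·0.0000 + 0.5077·9.5736] = 4.3397; exercise value = 0.0000 ≤ continuation, so V_u = 4.3397
Node d (S = 68): continuation = 1/1.12·[0.4923·9.5736 + 0.5077·45.6000] = 24.8785; exercise value = 32.0000 > continuation, so V_d = 32.0000 (exercise)
Node 0 (S = 85): continuation = 1/1.12·[0.4923·4.3397 + 0.5077·32.0000] = 16.4131; exercise value = 15.0000 ≤ continuation, so V_0 = 16.4131

$16.41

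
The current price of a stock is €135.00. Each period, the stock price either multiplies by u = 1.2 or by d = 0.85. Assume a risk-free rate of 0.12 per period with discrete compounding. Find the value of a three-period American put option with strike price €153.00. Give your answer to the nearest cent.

Risk-neutral probability p = (1 + 0.12 − 0.85)/(1.2 − 0.85) = 0.2700/0.3500 = 0.7714
Terminal stock prices: S_uuu = 233.3, S_uud = 165.2, S_udd = 117, S_ddd = 82.91
Terminal payoffs (K − S): max(-80.28, 0) = 0, max(-12.24, 0) = 0, max(35.96, 0) = 35.96, max(70.09, 0) = 70.09
Node uu (S = 194.4): continuation = 1/1.12·[0.7714·0.0000 + 0.2286·0.0000] = 0.0000; exercise value = 0.0000 ≤ continuation, so V_uu = 0.0000
Node ud (S = 137.7): continuation = 1/1.12·[0.7714·0.0000 + 0.2286·35.9550] = 7.3378; exercise value = 15.3000 > continuation, so V_ud = 15.3000 (exercise)
Node dd (S = 97.54): continuation = 1/1.12·[0.7714·35.9550 + 0.2286·70.0931] = 39.0696; exercise value = 55.4625 > continuation, so V_dd = 55.4625 (exercise)
Node u (S = 162): continuation = 1/1.12·[0.7714·0.0000 + 0.2286·15.3000] = 3.1224; exercise value = 0.0000 ≤ continuation, so V_u = 3.1224
Node d (S = 114.8): continuation = 1/1.12·[0.7714·15.3000 + 0.2286·55.4625] = 21.8571; exercise value = 38.2500 > continuation, so V_d = 38.2500 (exercise)
Node 0 (S = 135): continuation = 1/1.12·[0.7714·3.1224 + 0.2286·38.2500] = 9.9568; exercise value = 18.0000 > continuation, so V_0 = 18.0000 (exercise)

€18.00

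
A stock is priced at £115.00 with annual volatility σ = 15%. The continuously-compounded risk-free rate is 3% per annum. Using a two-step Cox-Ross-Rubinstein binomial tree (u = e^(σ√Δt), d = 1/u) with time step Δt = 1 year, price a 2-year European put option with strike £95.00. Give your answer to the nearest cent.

£1.76

CRR parameters: u = e^(σ√Δt) = e^(0.15·√1) = 1.1618, d = 1/u = 0.8607
Per-period rate: rΔt = 0.03·1 = 0.03, so R = e^0.03 = 1.0305
Risk-neutral probability p = (e^0.03 − 0.8607)/(1.1618 − 0.8607) = 0.1697/0.3011 = 0.5637
Terminal stock prices: S_uu = 155.2, S_ud = 115, S_dd = 85.19
Terminal payoffs (K − S): max(-60.23, 0) = 0, max(-20, 0) = 0, max(9.806, 0) = 9.806
Node u (S = 133.6): V_u = e^(−0.03)·[0.5637·0.0000 + 0.4363·0.0000] = 0.0000
Node d (S = 98.98): V_d = e^(−0.03)·[0.5637·0.0000 + 0.4363·9.8059] = 4.1518
Node 0 (S = 115): V_0 = e^(−0.03)·[0.5637·0.0000 + 0.4363·4.1518] = 1.7579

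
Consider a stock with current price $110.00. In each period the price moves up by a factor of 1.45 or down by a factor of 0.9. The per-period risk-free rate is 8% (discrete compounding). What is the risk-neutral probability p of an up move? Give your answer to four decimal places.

Risk-neutral probability p = (1 + 0.08 − 0.9)/(1.45 − 0.9) = 0.1800/0.5500 = 0.3273

p = 0.3273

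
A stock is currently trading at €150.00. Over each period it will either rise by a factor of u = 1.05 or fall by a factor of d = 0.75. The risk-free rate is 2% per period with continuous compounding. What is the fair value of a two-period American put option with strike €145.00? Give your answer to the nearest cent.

€5.47

Risk-neutral probability p = (e^0.02 − 0.75)/(1.05 − 0.75) = 0.2702/0.3000 = 0.9007
Terminal stock prices: S_uu = 165.4, S_ud = 118.1, S_dd = 84.38
Terminal payoffs (K − S): max(-20.38, 0) = 0, max(26.88, 0) = 26.88, max(60.62, 0) = 60.62
Node u (S = 157.5): continuation = e^(−0.02)·[0.9007·0.0000 + 0.0993·26.8750] = 2.6166; exercise value = 0.0000 ≤ continuation, so V_u = 2.6166
Node d (S = 112.5): continuation = e^(−0.02)·[0.9007·26.8750 + 0.0993·60.6250] = 29.6288; exercise value = 32.5000 > continuation, so V_d = 32.5000 (exercise)
Node 0 (S = 150): continuation = e^(−0.02)·[0.9007·2.6166 + 0.0993·32.5000] = 5.4743; exercise value = 0.0000 ≤ continuation, so V_0 = 5.4743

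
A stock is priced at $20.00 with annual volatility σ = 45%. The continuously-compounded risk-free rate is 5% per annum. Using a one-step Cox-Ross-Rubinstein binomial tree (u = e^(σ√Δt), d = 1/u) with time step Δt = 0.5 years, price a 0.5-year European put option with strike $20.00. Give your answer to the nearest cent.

$2.87

CRR parameters: u = e^(σ√Δt) = e^(0.45·√0.5) = 1.3746, d = 1/u = 0.7275
Per-period rate: rΔt = 0.05·0.5 = 0.025, so R = e^0.025 = 1.0253
Risk-neutral probability p = (e^0.025 − 0.7275)/(1.3746 − 0.7275) = 0.2979/0.6472 = 0.4602
Terminal stock prices: S_u = 27.49, S_d = 14.55
Terminal payoffs (K − S): max(-7.493, 0) = 0, max(5.451, 0) = 5.451
Node 0 (S = 20): V_0 = e^(−0.025)·[0.4602·0.0000 + 0.5398·5.4508] = 2.8695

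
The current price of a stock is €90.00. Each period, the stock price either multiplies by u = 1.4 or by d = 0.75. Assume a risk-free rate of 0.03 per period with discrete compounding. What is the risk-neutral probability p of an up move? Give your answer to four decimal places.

p = 0.4308

Risk-neutral probability p = (1 + 0.03 − 0.75)/(1.4 − 0.75) = 0.2800/0.6500 = 0.4308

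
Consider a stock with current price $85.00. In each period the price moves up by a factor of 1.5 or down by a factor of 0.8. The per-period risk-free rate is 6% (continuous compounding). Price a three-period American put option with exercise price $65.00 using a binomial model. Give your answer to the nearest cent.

$4.40

Risk-neutral probability p = (e^0.06 − 0.8)/(1.5 − 0.8) = 0.2618/0.7000 = 0.3741
Terminal stock prices: S_uuu = 286.9, S_uud = 153, S_udd = 81.6, S_ddd = 43.52
Terminal payoffs (K − S): max(-221.9, 0) = 0, max(-88, 0) = 0, max(-16.6, 0) = 0, max(21.48, 0) = 21.48
Node uu (S = 191.2): continuation = e^(−0.06)·[0.3741·0.0000 + 0.6259·0.0000] = 0.0000; exercise value = 0.0000 ≤ continuation, so V_uu = 0.0000
Node ud (S = 102): continuation = e^(−0.06)·[0.3741·0.0000 + 0.6259·0.0000] = 0.0000; exercise value = 0.0000 ≤ continuation, so V_ud = 0.0000
Node dd (S = 54.4): continuation = e^(−0.06)·[0.3741·0.0000 + 0.6259·21.4800] = 12.6624; exercise value = 10.6000 ≤ continuation, so V_dd = 12.6624
Node u (S = 127.5): continuation = e^(−0.06)·[0.3741·0.0000 + 0.6259·0.0000] = 0.0000; exercise value = 0.0000 ≤ continuation, so V_u = 0.0000
Node d (S = 68): continuation = e^(−0.06)·[0.3741·0.0000 + 0.6259·12.6624] = 7.4644; exercise value = 0.0000 ≤ continuation, so V_d = 7.4644
Node 0 (S = 85): continuation = e^(−0.06)·[0.3741·0.0000 + 0.6259·7.4644] = 4.4002; exercise value = 0.0000 ≤ continuation, so V_0 = 4.4002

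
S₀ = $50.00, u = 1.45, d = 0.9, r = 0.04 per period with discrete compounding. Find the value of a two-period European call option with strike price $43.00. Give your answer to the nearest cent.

Risk-neutral probability p = (1 + 0.04 − 0.9)/(1.45 − 0.9) = 0.1400/0.5500 = 0.2545
Terminal stock prices: S_uu = 105.1, S_ud = 65.25, S_dd = 40.5
Terminal payoffs (S − K): max(62.12, 0) = 62.12, max(22.25, 0) = 22.25, max(-2.5, 0) = 0
Node u (S = 72.5): V_u = 1/1.04·[0.2545·62.1250 + 0.7455·22.2500] = 31.1538
Node d (S = 45): V_d = 1/1.04·[0.2545·22.2500 + 0.7455·0.0000] = 5.4458
Node 0 (S = 50): V_0 = 1/1.04·[0.2545·31.1538 + 0.7455·5.4458] = 11.5285

$11.53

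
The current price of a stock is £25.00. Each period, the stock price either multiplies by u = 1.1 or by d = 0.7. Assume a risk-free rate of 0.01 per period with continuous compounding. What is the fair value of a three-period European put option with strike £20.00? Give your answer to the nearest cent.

£0.87

Risk-neutral probability p = (e^0.01 − 0.7)/(1.1 − 0.7) = 0.3101/0.4000 = 0.7751
Terminal stock prices: S_uuu = 33.28, S_uud = 21.18, S_udd = 13.47, S_ddd = 8.575
Terminal payoffs (K − S): max(-13.28, 0) = 0, max(-1.175, 0) = 0, max(6.525, 0) = 6.525, max(11.43, 0) = 11.43
Node uu (S = 30.25): V_uu = e^(−0.01)·[0.7751·0.0000 + 0.2249·0.0000] = 0.0000
Node ud (S = 19.25): V_ud = e^(−0.01)·[0.7751·0.0000 + 0.2249·6.5250] = 1.4527
Node dd (S = 12.25): V_dd = e^(−0.01)·[0.7751·6.5250 + 0.2249·11.4250] = 7.5510
Node u (S = 27.5): V_u = e^(−0.01)·[0.7751·0.0000 + 0.2249·1.4527] = 0.3234
Node d (S = 17.5): V_d = e^(−0.01)·[0.7751·1.4527 + 0.2249·7.5510] = 2.7960
Node 0 (S = 25): V_0 = e^(−0.01)·[0.7751·0.3234 + 0.2249·2.7960] = 0.8707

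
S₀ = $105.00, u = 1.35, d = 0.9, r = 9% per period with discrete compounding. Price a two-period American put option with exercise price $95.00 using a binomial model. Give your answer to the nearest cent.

Risk-neutral probability p = (1 + 0.09 − 0.9)/(1.35 − 0.9) = 0.1900/0.4500 = 0.4222
Terminal stock prices: S_uu = 191.4, S_ud = 127.6, S_dd = 85.05
Terminal payoffs (K − S): max(-96.36, 0) = 0, max(-32.58, 0) = 0, max(9.95, 0) = 9.95
Node u (S = 141.8): continuation = 1/1.09·[0.4222·0.0000 + 0.5778·0.0000] = 0.0000; exercise value = 0.0000 ≤ continuation, so V_u = 0.0000
Node d (S = 94.5): continuation = 1/1.09·[0.4222·0.0000 + 0.5778·9.9500] = 5.2742; exercise value = 0.5000 ≤ continuation, so V_d = 5.2742
Node 0 (S = 105): continuation = 1/1.09·[0.4222·0.0000 + 0.5778·5.2742] = 2.7957; exercise value = 0.0000 ≤ continuation, so V_0 = 2.7957

$2.80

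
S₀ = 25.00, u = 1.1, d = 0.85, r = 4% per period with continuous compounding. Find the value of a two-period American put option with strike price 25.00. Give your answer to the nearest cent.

Risk-neutral probability p = (e^0.04 − 0.85)/(1.1 − 0.85) = 0.1908/0.2500 = 0.7632
Terminal stock prices: S_uu = 30.25, S_ud = 23.38, S_dd = 18.06
Terminal payoffs (K − S): max(-5.25, 0) = 0, max(1.625, 0) = 1.625, max(6.938, 0) = 6.938
Node u (S = 27.5): continuation = e^(−0.04)·[0.7632·0.0000 + 0.2368·1.6250] = 0.3696; exercise value = 0.0000 ≤ continuation, so V_u = 0.3696
Node d (S = 21.25): continuation = e^(−0.04)·[0.7632·1.6250 + 0.2368·6.9375] = 2.7697; exercise value = 3.7500 > continuation, so V_d = 3.7500 (exercise)
Node 0 (S = 25): continuation = e^(−0.04)·[0.7632·0.3696 + 0.2368·3.7500] = 1.1241; exercise value = 0.0000 ≤ continuation, so V_0 = 1.1241

1.12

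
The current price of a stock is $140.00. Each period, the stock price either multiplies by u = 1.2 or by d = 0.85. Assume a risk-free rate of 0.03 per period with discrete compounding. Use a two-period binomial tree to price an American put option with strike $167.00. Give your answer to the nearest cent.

Risk-neutral probability p = (1 + 0.03 − 0.85)/(1.2 − 0.85) = 0.1800/0.3500 = 0.5143
Terminal stock prices: S_uu = 201.6, S_ud = 142.8, S_dd = 101.1
Terminal payoffs (K − S): max(-34.6, 0) = 0, max(24.2, 0) = 24.2, max(65.85, 0) = 65.85
Node u (S = 168): continuation = 1/1.03·[0.5143·0.0000 + 0.4857·24.2000] = 11.4119; exercise value = 0.0000 ≤ continuation, so V_u = 11.4119
Node d (S = 119): continuation = 1/1.03·[0.5143·24.2000 + 0.4857·65.8500] = 43.1359; exercise value = 48.0000 > continuation, so V_d = 48.0000 (exercise)
Node 0 (S = 140): continuation = 1/1.03·[0.5143·11.4119 + 0.4857·48.0000] = 28.3333; exercise value = 27.0000 ≤ continuation, so V_0 = 28.3333

$28.33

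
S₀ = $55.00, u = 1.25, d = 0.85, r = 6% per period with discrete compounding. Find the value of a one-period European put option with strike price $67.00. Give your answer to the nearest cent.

$9.07

Risk-neutral probability p = (1 + 0.06 − 0.85)/(1.25 − 0.85) = 0.2100/0.4000 = 0.5250
Terminal stock prices: S_u = 68.75, S_d = 46.75
Terminal payoffs (K − S): max(-1.75, 0) = 0, max(20.25, 0) = 20.25
Node 0 (S = 55): V_0 = 1/1.06·[0.5250·0.0000 + 0.4750·20.2500] = 9.0743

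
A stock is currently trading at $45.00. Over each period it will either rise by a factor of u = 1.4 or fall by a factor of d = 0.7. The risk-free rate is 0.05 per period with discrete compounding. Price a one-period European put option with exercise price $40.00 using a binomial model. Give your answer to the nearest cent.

Risk-neutral probability p = (1 + 0.05 − 0.7)/(1.4 − 0.7) = 0.3500/0.7000 = 0.5000
Terminal stock prices: S_u = 63, S_d = 31.5
Terminal payoffs (K − S): max(-23, 0) = 0, max(8.5, 0) = 8.5
Node 0 (S = 45): V_0 = 1/1.05·[0.5000·0.0000 + 0.5000·8.5000] = 4.0476

$4.05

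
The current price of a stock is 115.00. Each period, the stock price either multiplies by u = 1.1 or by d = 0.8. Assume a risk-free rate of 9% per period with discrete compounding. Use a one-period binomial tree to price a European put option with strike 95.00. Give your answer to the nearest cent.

0.09

Risk-neutral probability p = (1 + 0.09 − 0.8)/(1.1 − 0.8) = 0.2900/0.3000 = 0.9667
Terminal stock prices: S_u = 126.5, S_d = 92
Terminal payoffs (K − S): max(-31.5, 0) = 0, max(3, 0) = 3
Node 0 (S = 115): V_0 = 1/1.09·[0.9667·0.0000 + 0.0333·3.0000] = 0.0917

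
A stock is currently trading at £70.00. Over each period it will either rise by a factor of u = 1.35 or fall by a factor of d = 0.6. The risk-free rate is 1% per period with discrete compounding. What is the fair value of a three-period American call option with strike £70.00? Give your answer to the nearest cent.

Risk-neutral probability p = (1 + 0.01 − 0.6)/(1.35 − 0.6) = 0.4100/0.7500 = 0.5467
Terminal stock prices: S_uuu = 172.2, S_uud = 76.55, S_udd = 34.02, S_ddd = 15.12
Terminal payoffs (S − K): max(102.2, 0) = 102.2, max(6.545, 0) = 6.545, max(-35.98, 0) = 0, max(-54.88, 0) = 0
Node uu (S = 127.6): continuation = 1/1.01·[0.5467·102.2263 + 0.4533·6.5450] = 58.2681; exercise value = 57.5750 ≤ continuation, so V_uu = 58.2681
Node ud (S = 56.7): continuation = 1/1.01·[0.5467·6.5450 + 0.4533·0.0000] = 3.5425; exercise value = 0.0000 ≤ continuation, so V_ud = 3.5425
Node dd (S = 25.2): continuation = 1/1.01·[0.5467·0.0000 + 0.4533·0.0000] = 0.0000; exercise value = 0.0000 ≤ continuation, so V_dd = 0.0000
Node u (S = 94.5): continuation = 1/1.01·[0.5467·58.2681 + 0.4533·3.5425] = 33.1279; exercise value = 24.5000 ≤ continuation, so V_u = 33.1279
Node d (S = 42): continuation = 1/1.01·[0.5467·3.5425 + 0.4533·0.0000] = 1.9174; exercise value = 0.0000 ≤ continuation, so V_d = 1.9174
Node 0 (S = 70): continuation = 1/1.01·[0.5467·33.1279 + 0.4533·1.9174] = 18.7912; exercise value = 0.0000 ≤ continuation, so V_0 = 18.7912

£18.79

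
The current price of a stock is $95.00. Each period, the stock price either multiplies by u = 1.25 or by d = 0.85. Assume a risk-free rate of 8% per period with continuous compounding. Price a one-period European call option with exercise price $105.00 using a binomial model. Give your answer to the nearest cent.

$7.40

Risk-neutral probability p = (e^0.08 − 0.85)/(1.25 − 0.85) = 0.2333/0.4000 = 0.5832
Terminal stock prices: S_u = 118.8, S_d = 80.75
Terminal payoffs (S − K): max(13.75, 0) = 13.75, max(-24.25, 0) = 0
Node 0 (S = 95): V_0 = e^(−0.08)·[0.5832·13.7500 + 0.4168·0.0000] = 7.4027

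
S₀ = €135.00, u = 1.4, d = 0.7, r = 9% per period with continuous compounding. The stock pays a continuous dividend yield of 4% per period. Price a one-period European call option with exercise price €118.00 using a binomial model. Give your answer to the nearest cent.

Per-period risk-free factor R = e^0.09 = 1.0942; dividend-adjusted growth = e^(0.09−0.04) = 1.0513.
Risk-neutral probability p = (1.0513 − 0.7)/(1.4 − 0.7) = 0.3513/0.7000 = 0.5018
Terminal stock prices: S_u = 189, S_d = 94.5
Terminal payoffs (S − K): max(71, 0) = 71, max(-23.5, 0) = 0
Node 0 (S = 135): V_0 = e^(−0.09)·[0.5018·71.0000 + 0.4982·0.0000] = 32.5624

€32.56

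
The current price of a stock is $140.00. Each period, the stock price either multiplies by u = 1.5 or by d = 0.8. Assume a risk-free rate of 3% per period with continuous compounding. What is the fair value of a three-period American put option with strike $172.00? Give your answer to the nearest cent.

$45.10

Risk-neutral probability p = (e^0.03 − 0.8)/(1.5 − 0.8) = 0.2305/0.7000 = 0.3292
Terminal stock prices: S_uuu = 472.5, S_uud = 252, S_udd = 134.4, S_ddd = 71.68
Terminal payoffs (K − S): max(-300.5, 0) = 0, max(-80, 0) = 0, max(37.6, 0) = 37.6, max(100.3, 0) = 100.3
Node uu (S = 315): continuation = e^(−0.03)·[0.3292·0.0000 + 0.6708·0.0000] = 0.0000; exercise value = 0.0000 ≤ continuation, so V_uu = 0.0000
Node ud (S = 168): continuation = e^(−0.03)·[0.3292·0.0000 + 0.6708·37.6000] = 24.4759; exercise value = 4.0000 ≤ continuation, so V_ud = 24.4759
Node dd (S = 89.6): continuation = e^(−0.03)·[0.3292·37.6000 + 0.6708·100.3200] = 77.3166; exercise value = 82.4000 > continuation, so V_dd = 82.4000 (exercise)
Node u (S = 210): continuation = e^(−0.03)·[0.3292·0.0000 + 0.6708·24.4759] = 15.9327; exercise value = 0.0000 ≤ continuation, so V_u = 15.9327
Node d (S = 112): continuation = e^(−0.03)·[0.3292·24.4759 + 0.6708·82.4000] = 61.4585; exercise value = 60.0000 ≤ continuation, so V_d = 61.4585
Node 0 (S = 140): continuation = e^(−0.03)·[0.3292·15.9327 + 0.6708·61.4585] = 45.0970; exercise value = 32.0000 ≤ continuation, so V_0 = 45.0970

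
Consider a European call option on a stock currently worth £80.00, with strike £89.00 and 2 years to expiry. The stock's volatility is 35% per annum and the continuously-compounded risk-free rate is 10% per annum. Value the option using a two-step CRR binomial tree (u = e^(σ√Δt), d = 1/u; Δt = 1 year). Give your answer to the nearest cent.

CRR parameters: u = e^(σ√Δt) = e^(0.35·√1) = 1.4191, d = 1/u = 0.7047
Per-period rate: rΔt = 0.1·1 = 0.1, so R = e^0.1 = 1.1052
Risk-neutral probability p = (e^0.1 − 0.7047)/(1.4191 − 0.7047) = 0.4005/0.7144 = 0.5606
Terminal stock prices: S_uu = 161.1, S_ud = 80, S_dd = 39.73
Terminal payoffs (S − K): max(72.1, 0) = 72.1, max(-9, 0) = 0, max(-49.27, 0) = 0
Node u (S = 113.5): V_u = e^(−0.1)·[0.5606·72.1002 + 0.4394·0.0000] = 36.5731
Node d (S = 56.38): V_d = e^(−0.1)·[0.5606·0.0000 + 0.4394·0.0000] = 0.0000
Node 0 (S = 80): V_0 = e^(−0.1)·[0.5606·36.5731 + 0.4394·0.0000] = 18.5519

£18.55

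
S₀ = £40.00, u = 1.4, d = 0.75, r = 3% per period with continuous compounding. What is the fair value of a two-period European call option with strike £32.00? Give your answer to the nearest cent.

Risk-neutral probability p = (e^0.03 − 0.75)/(1.4 − 0.75) = 0.2805/0.6500 = 0.4315
Terminal stock prices: S_uu = 78.4, S_ud = 42, S_dd = 22.5
Terminal payoffs (S − K): max(46.4, 0) = 46.4, max(10, 0) = 10, max(-9.5, 0) = 0
Node u (S = 56): V_u = e^(−0.03)·[0.4315·46.4000 + 0.5685·10.0000] = 24.9457
Node d (S = 30): V_d = e^(−0.03)·[0.4315·10.0000 + 0.5685·0.0000] = 4.1872
Node 0 (S = 40): V_0 = e^(−0.03)·[0.4315·24.9457 + 0.5685·4.1872] = 12.7554

£12.76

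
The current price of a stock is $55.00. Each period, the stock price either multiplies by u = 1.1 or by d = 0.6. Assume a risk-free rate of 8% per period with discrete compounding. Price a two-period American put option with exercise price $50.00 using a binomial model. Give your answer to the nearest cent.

$1.08

Risk-neutral probability p = (1 + 0.08 − 0.6)/(1.1 − 0.6) = 0.4800/0.5000 = 0.9600
Terminal stock prices: S_uu = 66.55, S_ud = 36.3, S_dd = 19.8
Terminal payoffs (K − S): max(-16.55, 0) = 0, max(13.7, 0) = 13.7, max(30.2, 0) = 30.2
Node u (S = 60.5): continuation = 1/1.08·[0.9600·0.0000 + 0.0400·13.7000] = 0.5074; exercise value = 0.0000 ≤ continuation, so V_u = 0.5074
Node d (S = 33): continuation = 1/1.08·[0.9600·13.7000 + 0.0400·30.2000] = 13.2963; exercise value = 17.0000 > continuation, so V_d = 17.0000 (exercise)
Node 0 (S = 55): continuation = 1/1.08·[0.9600·0.5074 + 0.0400·17.0000] = 1.0807; exercise value = 0.0000 ≤ continuation, so V_0 = 1.0807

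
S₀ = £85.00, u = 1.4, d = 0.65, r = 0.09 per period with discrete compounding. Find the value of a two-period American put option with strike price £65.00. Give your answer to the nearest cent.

Risk-neutral probability p = (1 + 0.09 − 0.65)/(1.4 − 0.65) = 0.4400/0.7500 = 0.5867
Terminal stock prices: S_uu = 166.6, S_ud = 77.35, S_dd = 35.91
Terminal payoffs (K − S): max(-101.6, 0) = 0, max(-12.35, 0) = 0, max(29.09, 0) = 29.09
Node u (S = 119): continuation = 1/1.09·[0.5867·0.0000 + 0.4133·0.0000] = 0.0000; exercise value = 0.0000 ≤ continuation, so V_u = 0.0000
Node d (S = 55.25): continuation = 1/1.09·[0.5867·0.0000 + 0.4133·29.0875] = 11.0301; exercise value = 9.7500 ≤ continuation, so V_d = 11.0301
Node 0 (S = 85): continuation = 1/1.09·[0.5867·0.0000 + 0.4133·11.0301] = 4.1827; exercise value = 0.0000 ≤ continuation, so V_0 = 4.1827

£4.18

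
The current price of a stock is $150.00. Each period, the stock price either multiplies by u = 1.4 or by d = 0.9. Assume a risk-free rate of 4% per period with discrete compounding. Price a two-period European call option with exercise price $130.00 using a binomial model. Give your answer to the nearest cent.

$33.88

Risk-neutral probability p = (1 + 0.04 − 0.9)/(1.4 − 0.9) = 0.1400/0.5000 = 0.2800
Terminal stock prices: S_uu = 294, S_ud = 189, S_dd = 121.5
Terminal payoffs (S − K): max(164, 0) = 164, max(59, 0) = 59, max(-8.5, 0) = 0
Node u (S = 210): V_u = 1/1.04·[0.2800·164.0000 + 0.7200·59.0000] = 85.0000
Node d (S = 135): V_d = 1/1.04·[0.2800·59.0000 + 0.7200·0.0000] = 15.8846
Node 0 (S = 150): V_0 = 1/1.04·[0.2800·85.0000 + 0.7200·15.8846] = 33.8817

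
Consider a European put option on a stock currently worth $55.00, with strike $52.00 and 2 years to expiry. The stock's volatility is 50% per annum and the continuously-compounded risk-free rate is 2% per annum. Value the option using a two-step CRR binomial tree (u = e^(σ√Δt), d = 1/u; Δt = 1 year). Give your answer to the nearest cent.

$11.10

CRR parameters: u = e^(σ√Δt) = e^(0.5·√1) = 1.6487, d = 1/u = 0.6065
Per-period rate: rΔt = 0.02·1 = 0.02, so R = e^0.02 = 1.0202
Risk-neutral probability p = (e^0.02 − 0.6065)/(1.6487 − 0.6065) = 0.4137/1.0422 = 0.3969
Terminal stock prices: S_uu = 149.5, S_ud = 55, S_dd = 20.23
Terminal payoffs (K − S): max(-97.51, 0) = 0, max(-3, 0) = 0, max(31.77, 0) = 31.77
Node u (S = 90.68): V_u = e^(−0.02)·[0.3969·0.0000 + 0.6031·0.0000] = 0.0000
Node d (S = 33.36): V_d = e^(−0.02)·[0.3969·0.0000 + 0.6031·31.7666] = 18.7783
Node 0 (S = 55): V_0 = e^(−0.02)·[0.3969·0.0000 + 0.6031·18.7783] = 11.1005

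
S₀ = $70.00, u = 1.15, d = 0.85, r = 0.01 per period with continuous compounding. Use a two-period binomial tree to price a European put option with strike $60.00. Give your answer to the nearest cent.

Risk-neutral probability p = (e^0.01 − 0.85)/(1.15 − 0.85) = 0.1601/0.3000 = 0.5335
Terminal stock prices: S_uu = 92.57, S_ud = 68.42, S_dd = 50.57
Terminal payoffs (K − S): max(-32.57, 0) = 0, max(-8.425, 0) = 0, max(9.425, 0) = 9.425
Node u (S = 80.5): V_u = e^(−0.01)·[0.5335·0.0000 + 0.4665·0.0000] = 0.0000
Node d (S = 59.5): V_d = e^(−0.01)·[0.5335·0.0000 + 0.4665·9.4250] = 4.3530
Node 0 (S = 70): V_0 = e^(−0.01)·[0.5335·0.0000 + 0.4665·4.3530] = 2.0105

$2.01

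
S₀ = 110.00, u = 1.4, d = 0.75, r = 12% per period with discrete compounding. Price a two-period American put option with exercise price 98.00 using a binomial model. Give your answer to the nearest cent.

5.96

Risk-neutral probability p = (1 + 0.12 − 0.75)/(1.4 − 0.75) = 0.3700/0.6500 = 0.5692
Terminal stock prices: S_uu = 215.6, S_ud = 115.5, S_dd = 61.88
Terminal payoffs (K − S): max(-117.6, 0) = 0, max(-17.5, 0) = 0, max(36.12, 0) = 36.12
Node u (S = 154): continuation = 1/1.12·[0.5692·0.0000 + 0.4308·0.0000] = 0.0000; exercise value = 0.0000 ≤ continuation, so V_u = 0.0000
Node d (S = 82.5): continuation = 1/1.12·[0.5692·0.0000 + 0.4308·36.1250] = 13.8942; exercise value = 15.5000 > continuation, so V_d = 15.5000 (exercise)
Node 0 (S = 110): continuation = 1/1.12·[0.5692·0.0000 + 0.4308·15.5000] = 5.9615; exercise value = 0.0000 ≤ continuation, so V_0 = 5.9615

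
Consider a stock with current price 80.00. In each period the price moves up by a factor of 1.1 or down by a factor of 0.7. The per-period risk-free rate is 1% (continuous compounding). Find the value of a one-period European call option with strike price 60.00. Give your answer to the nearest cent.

21.49

Risk-neutral probability p = (e^0.01 − 0.7)/(1.1 − 0.7) = 0.3101/0.4000 = 0.7751
Terminal stock prices: S_u = 88, S_d = 56
Terminal payoffs (S − K): max(28, 0) = 28, max(-4, 0) = 0
Node 0 (S = 80): V_0 = e^(−0.01)·[0.7751·28.0000 + 0.2249·0.0000] = 21.4876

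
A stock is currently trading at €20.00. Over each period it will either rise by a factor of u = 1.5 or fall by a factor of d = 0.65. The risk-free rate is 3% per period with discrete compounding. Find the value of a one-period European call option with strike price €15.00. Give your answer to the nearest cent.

€6.51

Risk-neutral probability p = (1 + 0.03 − 0.65)/(1.5 − 0.65) = 0.3800/0.8500 = 0.4471
Terminal stock prices: S_u = 30, S_d = 13
Terminal payoffs (S − K): max(15, 0) = 15, max(-2, 0) = 0
Node 0 (S = 20): V_0 = 1/1.03·[0.4471·15.0000 + 0.5529·0.0000] = 6.5106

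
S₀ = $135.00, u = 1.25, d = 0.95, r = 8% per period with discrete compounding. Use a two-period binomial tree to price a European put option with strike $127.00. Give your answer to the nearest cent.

Risk-neutral probability p = (1 + 0.08 − 0.95)/(1.25 − 0.95) = 0.1300/0.3000 = 0.4333
Terminal stock prices: S_uu = 210.9, S_ud = 160.3, S_dd = 121.8
Terminal payoffs (K − S): max(-83.94, 0) = 0, max(-33.31, 0) = 0, max(5.163, 0) = 5.163
Node u (S = 168.8): V_u = 1/1.08·[0.4333·0.0000 + 0.5667·0.0000] = 0.0000
Node d (S = 128.2): V_d = 1/1.08·[0.4333·0.0000 + 0.5667·5.1625] = 2.7087
Node 0 (S = 135): V_0 = 1/1.08·[0.4333·0.0000 + 0.5667·2.7087] = 1.4212

$1.42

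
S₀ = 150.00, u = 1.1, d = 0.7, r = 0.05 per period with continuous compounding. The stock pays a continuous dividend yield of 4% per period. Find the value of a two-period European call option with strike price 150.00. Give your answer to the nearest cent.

17.12

Per-period risk-free factor R = e^0.05 = 1.0513; dividend-adjusted growth = e^(0.05−0.04) = 1.0101.
Risk-neutral probability p = (1.0101 − 0.7)/(1.1 − 0.7) = 0.3101/0.4000 = 0.7751
Terminal stock prices: S_uu = 181.5, S_ud = 115.5, S_dd = 73.5
Terminal payoffs (S − K): max(31.5, 0) = 31.5, max(-34.5, 0) = 0, max(-76.5, 0) = 0
Node u (S = 165): V_u = e^(−0.05)·[0.7751·31.5000 + 0.2249·0.0000] = 23.2256
Node d (S = 105): V_d = e^(−0.05)·[0.7751·0.0000 + 0.2249·0.0000] = 0.0000
Node 0 (S = 150): V_0 = e^(−0.05)·[0.7751·23.2256 + 0.2249·0.0000] = 17.1248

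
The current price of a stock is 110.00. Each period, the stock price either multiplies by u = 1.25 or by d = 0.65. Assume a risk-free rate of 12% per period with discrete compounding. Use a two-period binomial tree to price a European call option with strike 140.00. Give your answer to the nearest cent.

Risk-neutral probability p = (1 + 0.12 − 0.65)/(1.25 − 0.65) = 0.4700/0.6000 = 0.7833
Terminal stock prices: S_uu = 171.9, S_ud = 89.38, S_dd = 46.48
Terminal payoffs (S − K): max(31.88, 0) = 31.88, max(-50.62, 0) = 0, max(-93.53, 0) = 0
Node u (S = 137.5): V_u = 1/1.12·[0.7833·31.8750 + 0.2167·0.0000] = 22.2935
Node d (S = 71.5): V_d = 1/1.12·[0.7833·0.0000 + 0.2167·0.0000] = 0.0000
Node 0 (S = 110): V_0 = 1/1.12·[0.7833·22.2935 + 0.2167·0.0000] = 15.5922

15.59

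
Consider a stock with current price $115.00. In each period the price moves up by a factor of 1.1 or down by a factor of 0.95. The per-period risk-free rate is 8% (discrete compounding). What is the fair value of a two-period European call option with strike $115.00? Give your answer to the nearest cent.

$16.58

Risk-neutral probability p = (1 + 0.08 − 0.95)/(1.1 − 0.95) = 0.1300/0.1500 = 0.8667
Terminal stock prices: S_uu = 139.2, S_ud = 120.2, S_dd = 103.8
Terminal payoffs (S − K): max(24.15, 0) = 24.15, max(5.175, 0) = 5.175, max(-11.21, 0) = 0
Node u (S = 126.5): V_u = 1/1.08·[0.8667·24.1500 + 0.1333·5.1750] = 20.0185
Node d (S = 109.2): V_d = 1/1.08·[0.8667·5.1750 + 0.1333·0.0000] = 4.1528
Node 0 (S = 115): V_0 = 1/1.08·[0.8667·20.0185 + 0.1333·4.1528] = 16.5769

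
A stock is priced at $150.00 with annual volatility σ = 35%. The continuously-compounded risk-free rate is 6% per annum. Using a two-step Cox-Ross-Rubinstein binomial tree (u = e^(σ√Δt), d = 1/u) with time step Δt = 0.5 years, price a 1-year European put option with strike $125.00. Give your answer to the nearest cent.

$7.92

CRR parameters: u = e^(σ√Δt) = e^(0.35·√0.5) = 1.2808, d = 1/u = 0.7808
Per-period rate: rΔt = 0.06·0.5 = 0.03, so R = e^0.03 = 1.0305
Risk-neutral probability p = (e^0.03 − 0.7808)/(1.2808 − 0.7808) = 0.2497/0.5000 = 0.4993
Terminal stock prices: S_uu = 246.1, S_ud = 150, S_dd = 91.44
Terminal payoffs (K − S): max(-121.1, 0) = 0, max(-25, 0) = 0, max(33.56, 0) = 33.56
Node u (S = 192.1): V_u = e^(−0.03)·[0.4993·0.0000 + 0.5007·0.0000] = 0.0000
Node d (S = 117.1): V_d = e^(−0.03)·[0.4993·0.0000 + 0.5007·33.5621] = 16.3064
Node 0 (S = 150): V_0 = e^(−0.03)·[0.4993·0.0000 + 0.5007·16.3064] = 7.9226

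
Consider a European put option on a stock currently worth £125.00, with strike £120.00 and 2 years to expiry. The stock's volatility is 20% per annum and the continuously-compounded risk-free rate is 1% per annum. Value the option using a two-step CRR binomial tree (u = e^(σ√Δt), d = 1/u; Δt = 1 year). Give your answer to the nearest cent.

£9.78

CRR parameters: u = e^(σ√Δt) = e^(0.2·√1) = 1.2214, d = 1/u = 0.8187
Per-period rate: rΔt = 0.01·1 = 0.01, so R = e^0.01 = 1.0101
Risk-neutral probability p = (e^0.01 − 0.8187)/(1.2214 − 0.8187) = 0.1913/0.4027 = 0.4751
Terminal stock prices: S_uu = 186.5, S_ud = 125, S_dd = 83.79
Terminal payoffs (K − S): max(-66.48, 0) = 0, max(-5, 0) = 0, max(36.21, 0) = 36.21
Node u (S = 152.7): V_u = e^(−0.01)·[0.4751·0.0000 + 0.5249·0.0000] = 0.0000
Node d (S = 102.3): V_d = e^(−0.01)·[0.4751·0.0000 + 0.5249·36.2100] = 18.8166
Node 0 (S = 125): V_0 = e^(−0.01)·[0.4751·0.0000 + 0.5249·18.8166] = 9.7781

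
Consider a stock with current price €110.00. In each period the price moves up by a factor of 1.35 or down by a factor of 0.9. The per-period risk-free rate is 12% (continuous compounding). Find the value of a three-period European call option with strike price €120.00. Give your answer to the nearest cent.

Risk-neutral probability p = (e^0.12 − 0.9)/(1.35 − 0.9) = 0.2275/0.4500 = 0.5055
Terminal stock prices: S_uuu = 270.6, S_uud = 180.4, S_udd = 120.3, S_ddd = 80.19
Terminal payoffs (S − K): max(150.6, 0) = 150.6, max(60.43, 0) = 60.43, max(0.285, 0) = 0.285, max(-39.81, 0) = 0
Node uu (S = 200.5): V_uu = e^(−0.12)·[0.5055·150.6413 + 0.4945·60.4275] = 94.0445
Node ud (S = 133.7): V_ud = e^(−0.12)·[0.5055·60.4275 + 0.4945·0.2850] = 27.2195
Node dd (S = 89.1): V_dd = e^(−0.12)·[0.5055·0.2850 + 0.4945·0.0000] = 0.1278
Node u (S = 148.5): V_u = e^(−0.12)·[0.5055·94.0445 + 0.4945·27.2195] = 54.1047
Node d (S = 99): V_d = e^(−0.12)·[0.5055·27.2195 + 0.4945·0.1278] = 12.2608
Node 0 (S = 110): V_0 = e^(−0.12)·[0.5055·54.1047 + 0.4945·12.2608] = 29.6363

€29.64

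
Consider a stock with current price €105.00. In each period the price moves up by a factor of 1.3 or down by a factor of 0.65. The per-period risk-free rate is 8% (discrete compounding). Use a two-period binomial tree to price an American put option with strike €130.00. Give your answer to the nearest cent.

Risk-neutral probability p = (1 + 0.08 − 0.65)/(1.3 − 0.65) = 0.4300/0.6500 = 0.6615
Terminal stock prices: S_uu = 177.5, S_ud = 88.73, S_dd = 44.36
Terminal payoffs (K − S): max(-47.45, 0) = 0, max(41.27, 0) = 41.27, max(85.64, 0) = 85.64
Node u (S = 136.5): continuation = 1/1.08·[0.6615·0.0000 + 0.3385·41.2750] = 12.9352; exercise value = 0.0000 ≤ continuation, so V_u = 12.9352
Node d (S = 68.25): continuation = 1/1.08·[0.6615·41.2750 + 0.3385·85.6375] = 52.1204; exercise value = 61.7500 > continuation, so V_d = 61.7500 (exercise)
Node 0 (S = 105): continuation = 1/1.08·[0.6615·12.9352 + 0.3385·61.7500] = 27.2751; exercise value = 25.0000 ≤ continuation, so V_0 = 27.2751

€27.28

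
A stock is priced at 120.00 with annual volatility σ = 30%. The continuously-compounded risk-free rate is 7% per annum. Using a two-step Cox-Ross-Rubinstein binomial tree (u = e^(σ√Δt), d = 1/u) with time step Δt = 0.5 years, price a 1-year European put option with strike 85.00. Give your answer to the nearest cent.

CRR parameters: u = e^(σ√Δt) = e^(0.3·√0.5) = 1.2363, d = 1/u = 0.8089
Per-period rate: rΔt = 0.07·0.5 = 0.035, so R = e^0.035 = 1.0356
Risk-neutral probability p = (e^0.035 − 0.8089)/(1.2363 − 0.8089) = 0.2268/0.4275 = 0.5305
Terminal stock prices: S_uu = 183.4, S_ud = 120, S_dd = 78.51
Terminal payoffs (K − S): max(-98.42, 0) = 0, max(-35, 0) = 0, max(6.49, 0) = 6.49
Node u (S = 148.4): V_u = e^(−0.035)·[0.5305·0.0000 + 0.4695·0.0000] = 0.0000
Node d (S = 97.06): V_d = e^(−0.035)·[0.5305·0.0000 + 0.4695·6.4899] = 2.9422
Node 0 (S = 120): V_0 = e^(−0.035)·[0.5305·0.0000 + 0.4695·2.9422] = 1.3339

1.33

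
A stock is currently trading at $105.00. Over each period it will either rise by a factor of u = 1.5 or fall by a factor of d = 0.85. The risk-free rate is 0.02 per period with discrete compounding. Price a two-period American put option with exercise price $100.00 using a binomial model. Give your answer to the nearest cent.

$12.65

Risk-neutral probability p = (1 + 0.02 − 0.85)/(1.5 − 0.85) = 0.1700/0.6500 = 0.2615
Terminal stock prices: S_uu = 236.2, S_ud = 133.9, S_dd = 75.86
Terminal payoffs (K − S): max(-136.2, 0) = 0, max(-33.88, 0) = 0, max(24.14, 0) = 24.14
Node u (S = 157.5): continuation = 1/1.02·[0.2615·0.0000 + 0.7385·0.0000] = 0.0000; exercise value = 0.0000 ≤ continuation, so V_u = 0.0000
Node d (S = 89.25): continuation = 1/1.02·[0.2615·0.0000 + 0.7385·24.1375] = 17.4751; exercise value = 10.7500 ≤ continuation, so V_d = 17.4751
Node 0 (S = 105): continuation = 1/1.02·[0.2615·0.0000 + 0.7385·17.4751] = 12.6517; exercise value = 0.0000 ≤ continuation, so V_0 = 12.6517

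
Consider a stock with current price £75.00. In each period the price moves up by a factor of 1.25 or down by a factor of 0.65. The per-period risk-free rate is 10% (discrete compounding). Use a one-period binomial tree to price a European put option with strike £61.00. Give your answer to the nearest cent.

Risk-neutral probability p = (1 + 0.1 − 0.65)/(1.25 − 0.65) = 0.4500/0.6000 = 0.7500
Terminal stock prices: S_u = 93.75, S_d = 48.75
Terminal payoffs (K − S): max(-32.75, 0) = 0, max(12.25, 0) = 12.25
Node 0 (S = 75): V_0 = 1/1.1·[0.7500·0.0000 + 0.2500·12.2500] = 2.7841

£2.78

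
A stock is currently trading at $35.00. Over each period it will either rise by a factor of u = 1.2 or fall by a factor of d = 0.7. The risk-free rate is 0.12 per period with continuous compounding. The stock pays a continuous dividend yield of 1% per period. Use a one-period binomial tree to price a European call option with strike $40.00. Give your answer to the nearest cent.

Per-period risk-free factor R = e^0.12 = 1.1275; dividend-adjusted growth = e^(0.12−0.01) = 1.1163.
Risk-neutral probability p = (1.1163 − 0.7)/(1.2 − 0.7) = 0.4163/0.5000 = 0.8326
Terminal stock prices: S_u = 42, S_d = 24.5
Terminal payoffs (S − K): max(2, 0) = 2, max(-15.5, 0) = 0
Node 0 (S = 35): V_0 = e^(−0.12)·[0.8326·2.0000 + 0.1674·0.0000] = 1.4768

$1.48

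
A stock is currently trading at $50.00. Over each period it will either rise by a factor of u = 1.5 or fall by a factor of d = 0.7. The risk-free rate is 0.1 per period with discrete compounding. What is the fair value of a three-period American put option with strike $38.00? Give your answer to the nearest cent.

Risk-neutral probability p = (1 + 0.1 − 0.7)/(1.5 − 0.7) = 0.4000/0.8000 = 0.5000
Terminal stock prices: S_uuu = 168.8, S_uud = 78.75, S_udd = 36.75, S_ddd = 17.15
Terminal payoffs (K − S): max(-130.8, 0) = 0, max(-40.75, 0) = 0, max(1.25, 0) = 1.25, max(20.85, 0) = 20.85
Node uu (S = 112.5): continuation = 1/1.1·[0.5000·0.0000 + 0.5000·0.0000] = 0.0000; exercise value = 0.0000 ≤ continuation, so V_uu = 0.0000
Node ud (S = 52.5): continuation = 1/1.1·[0.5000·0.0000 + 0.5000·1.2500] = 0.5682; exercise value = 0.0000 ≤ continuation, so V_ud = 0.5682
Node dd (S = 24.5): continuation = 1/1.1·[0.5000·1.2500 + 0.5000·20.8500] = 10.0455; exercise value = 13.5000 > continuation, so V_dd = 13.5000 (exercise)
Node u (S = 75): continuation = 1/1.1·[0.5000·0.0000 + 0.5000·0.5682] = 0.2583; exercise value = 0.0000 ≤ continuation, so V_u = 0.2583
Node d (S = 35): continuation = 1/1.1·[0.5000·0.5682 + 0.5000·13.5000] = 6.3946; exercise value = 3.0000 ≤ continuation, so V_d = 6.3946
Node 0 (S = 50): continuation = 1/1.1·[0.5000·0.2583 + 0.5000·6.3946] = 3.0240; exercise value = 0.0000 ≤ continuation, so V_0 = 3.0240

$3.02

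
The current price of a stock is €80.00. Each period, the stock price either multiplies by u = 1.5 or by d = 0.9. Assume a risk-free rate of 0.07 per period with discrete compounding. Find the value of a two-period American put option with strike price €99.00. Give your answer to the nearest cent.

Risk-neutral probability p = (1 + 0.07 − 0.9)/(1.5 − 0.9) = 0.1700/0.6000 = 0.2833
Terminal stock prices: S_uu = 180, S_ud = 108, S_dd = 64.8
Terminal payoffs (K − S): max(-81, 0) = 0, max(-9, 0) = 0, max(34.2, 0) = 34.2
Node u (S = 120): continuation = 1/1.07·[0.2833·0.0000 + 0.7167·0.0000] = 0.0000; exercise value = 0.0000 ≤ continuation, so V_u = 0.0000
Node d (S = 72): continuation = 1/1.07·[0.2833·0.0000 + 0.7167·34.2000] = 22.9065; exercise value = 27.0000 > continuation, so V_d = 27.0000 (exercise)
Node 0 (S = 80): continuation = 1/1.07·[0.2833·0.0000 + 0.7167·27.0000] = 18.0841; exercise value = 19.0000 > continuation, so V_0 = 19.0000 (exercise)

€19.00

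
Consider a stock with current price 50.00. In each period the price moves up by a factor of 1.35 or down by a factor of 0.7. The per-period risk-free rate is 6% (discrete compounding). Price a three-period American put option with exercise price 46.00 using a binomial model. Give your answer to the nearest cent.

6.20

Risk-neutral probability p = (1 + 0.06 − 0.7)/(1.35 − 0.7) = 0.3600/0.6500 = 0.5538
Terminal stock prices: S_uuu = 123, S_uud = 63.79, S_udd = 33.07, S_ddd = 17.15
Terminal payoffs (K − S): max(-77.02, 0) = 0, max(-17.79, 0) = 0, max(12.93, 0) = 12.93, max(28.85, 0) = 28.85
Node uu (S = 91.13): continuation = 1/1.06·[0.5538·0.0000 + 0.4462·0.0000] = 0.0000; exercise value = 0.0000 ≤ continuation, so V_uu = 0.0000
Node ud (S = 47.25): continuation = 1/1.06·[0.5538·0.0000 + 0.4462·12.9250] = 5.4401; exercise value = 0.0000 ≤ continuation, so V_ud = 5.4401
Node dd (S = 24.5): continuation = 1/1.06·[0.5538·12.9250 + 0.4462·28.8500] = 18.8962; exercise value = 21.5000 > continuation, so V_dd = 21.5000 (exercise)
Node u (S = 67.5): continuation = 1/1.06·[0.5538·0.0000 + 0.4462·5.4401] = 2.2898; exercise value = 0.0000 ≤ continuation, so V_u = 2.2898
Node d (S = 35): continuation = 1/1.06·[0.5538·5.4401 + 0.4462·21.5000] = 11.8918; exercise value = 11.0000 ≤ continuation, so V_d = 11.8918
Node 0 (S = 50): continuation = 1/1.06·[0.5538·2.2898 + 0.4462·11.8918] = 6.2016; exercise value = 0.0000 ≤ continuation, so V_0 = 6.2016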